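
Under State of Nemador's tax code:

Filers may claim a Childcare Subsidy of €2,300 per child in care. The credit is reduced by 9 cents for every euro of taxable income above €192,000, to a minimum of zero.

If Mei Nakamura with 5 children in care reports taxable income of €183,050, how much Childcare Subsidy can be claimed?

€11,500

Childcare Subsidy: base = 5 × €2,300 = €11,500. €183,050 is at or below the €192,000 threshold, so the full €11,500 applies.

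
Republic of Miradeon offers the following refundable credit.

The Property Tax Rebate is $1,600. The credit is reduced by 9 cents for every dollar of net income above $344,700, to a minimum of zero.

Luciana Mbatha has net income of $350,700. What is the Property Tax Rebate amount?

Property Tax Rebate: 9% of the $6,000 excess over $344,700 is $540; credit = $1,600 − $540 = $1,060.

$1,060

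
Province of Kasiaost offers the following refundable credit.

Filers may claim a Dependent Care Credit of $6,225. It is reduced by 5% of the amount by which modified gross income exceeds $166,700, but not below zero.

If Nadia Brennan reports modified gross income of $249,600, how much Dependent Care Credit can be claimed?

Dependent Care Credit: 5% of the $82,900 excess over $166,700 is $4,145; credit = $6,225 − $4,145 = $2,080.

$2,080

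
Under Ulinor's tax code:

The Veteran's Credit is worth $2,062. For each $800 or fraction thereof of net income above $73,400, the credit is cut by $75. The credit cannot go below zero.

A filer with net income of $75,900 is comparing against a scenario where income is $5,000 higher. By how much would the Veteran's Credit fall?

At $75,900 — income exceeds $73,400 by $2,500, which is 4 full-or-partial $800 increments; reduction = 4 × $75 = $300, leaving $1,762.
At $80,900 — income exceeds $73,400 by $7,500, which is 10 full-or-partial $800 increments; reduction = 10 × $75 = $750, leaving $1,312.
Lost: $1,762 − $1,312 = $450.

$450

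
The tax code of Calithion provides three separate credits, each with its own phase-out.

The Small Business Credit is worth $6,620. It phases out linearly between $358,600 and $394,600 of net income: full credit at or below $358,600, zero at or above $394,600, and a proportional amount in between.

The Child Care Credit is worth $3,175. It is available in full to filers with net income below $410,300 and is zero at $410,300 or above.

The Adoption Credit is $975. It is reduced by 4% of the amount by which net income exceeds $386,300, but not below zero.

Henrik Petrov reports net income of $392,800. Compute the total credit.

$4,221

Small Business Credit: $392,800 is $34,200 into a $36,000 phase-out range, leaving 1,800/36,000 of the credit: $6,620 × 1,800/36,000 = $331.
Child Care Credit: $392,800 is below the $410,300 cutoff, so the full $3,175 applies.
Adoption Credit: 4% of the $6,500 excess over $386,300 is $260; credit = $975 − $260 = $715.
Total: $331 + $3,175 + $715 = $4,221.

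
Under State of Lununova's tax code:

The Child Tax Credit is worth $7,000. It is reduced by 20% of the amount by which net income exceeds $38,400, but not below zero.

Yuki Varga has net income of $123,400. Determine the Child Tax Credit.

$0

Child Tax Credit: 20% of the $85,000 excess over $38,400 is $17,000 ≥ base, so the credit is $0.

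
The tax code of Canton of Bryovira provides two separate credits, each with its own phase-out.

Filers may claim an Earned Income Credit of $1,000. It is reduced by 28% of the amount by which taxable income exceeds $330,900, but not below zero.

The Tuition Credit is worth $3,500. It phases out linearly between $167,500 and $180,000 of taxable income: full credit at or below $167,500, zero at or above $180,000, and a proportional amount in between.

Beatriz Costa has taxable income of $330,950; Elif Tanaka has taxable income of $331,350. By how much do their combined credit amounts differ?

Beatriz ($330,950): Earned Income Credit: 28% of the $50 excess over $330,900 is $14; credit = $1,000 − $14 = $986. Tuition Credit: $330,950 is at or above $180,000, so the credit is $0. total $986 + $0 = $986
Elif ($331,350): Earned Income Credit: 28% of the $450 excess over $330,900 is $126; credit = $1,000 − $126 = $874. Tuition Credit: $331,350 is at or above $180,000, so the credit is $0. total $874 + $0 = $874
Difference: |$986 − $874| = $112.

$112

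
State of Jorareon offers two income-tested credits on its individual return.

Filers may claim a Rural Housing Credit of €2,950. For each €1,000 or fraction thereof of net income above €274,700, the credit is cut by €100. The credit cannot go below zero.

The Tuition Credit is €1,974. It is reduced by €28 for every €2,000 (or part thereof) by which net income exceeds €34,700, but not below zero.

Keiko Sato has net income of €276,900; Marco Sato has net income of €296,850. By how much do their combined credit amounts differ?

€2,000

Keiko (€276,900): Rural Housing Credit: income exceeds €274,700 by €2,200, which is 3 full-or-partial €1,000 increments; reduction = 3 × €100 = €300, leaving €2,650. Tuition Credit: income exceeds €34,700 by €242,200 → 122 increments × €28 = €3,416 ≥ base, so the credit is €0. total €2,650 + €0 = €2,650
Marco (€296,850): Rural Housing Credit: income exceeds €274,700 by €22,150, which is 23 full-or-partial €1,000 increments; reduction = 23 × €100 = €2,300, leaving €650. Tuition Credit: income exceeds €34,700 by €262,150 → 132 increments × €28 = €3,696 ≥ base, so the credit is €0. total €650 + €0 = €650
Difference: |€2,650 − €650| = €2,000.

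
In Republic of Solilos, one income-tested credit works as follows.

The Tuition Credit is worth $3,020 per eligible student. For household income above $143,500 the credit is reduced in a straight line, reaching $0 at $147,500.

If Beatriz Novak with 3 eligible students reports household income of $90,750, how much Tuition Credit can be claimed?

$9,060

Tuition Credit: base = 3 × $3,020 = $9,060. $90,750 is at or below the $143,500 threshold, so the full $9,060 applies.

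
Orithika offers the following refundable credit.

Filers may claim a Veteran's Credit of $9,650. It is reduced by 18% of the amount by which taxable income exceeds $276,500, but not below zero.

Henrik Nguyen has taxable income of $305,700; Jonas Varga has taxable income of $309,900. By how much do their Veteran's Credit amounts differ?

Henrik ($305,700): Veteran's Credit: 18% of the $29,200 excess over $276,500 is $5,256; credit = $9,650 − $5,256 = $4,394.
Jonas ($309,900): Veteran's Credit: 18% of the $33,400 excess over $276,500 is $6,012; credit = $9,650 − $6,012 = $3,638.
Difference: |$4,394 − $3,638| = $756.

$756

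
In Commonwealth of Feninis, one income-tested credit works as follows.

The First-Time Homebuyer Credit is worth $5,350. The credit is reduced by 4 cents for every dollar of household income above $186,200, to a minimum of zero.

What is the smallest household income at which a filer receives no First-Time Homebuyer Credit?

The credit falls by 4% of each dollar above $186,200, so it reaches zero when the excess is $5,350 / 4% = $133,750: income = $186,200 + $133,750 = $319,950.

$319,950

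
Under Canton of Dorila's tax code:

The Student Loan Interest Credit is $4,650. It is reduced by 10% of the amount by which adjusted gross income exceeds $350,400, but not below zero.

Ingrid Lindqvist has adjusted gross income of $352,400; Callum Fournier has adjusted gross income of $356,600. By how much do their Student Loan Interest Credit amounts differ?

Ingrid ($352,400): Student Loan Interest Credit: 10% of the $2,000 excess over $350,400 is $200; credit = $4,650 − $200 = $4,450.
Callum ($356,600): Student Loan Interest Credit: 10% of the $6,200 excess over $350,400 is $620; credit = $4,650 − $620 = $4,030.
Difference: |$4,450 − $4,030| = $420.

$420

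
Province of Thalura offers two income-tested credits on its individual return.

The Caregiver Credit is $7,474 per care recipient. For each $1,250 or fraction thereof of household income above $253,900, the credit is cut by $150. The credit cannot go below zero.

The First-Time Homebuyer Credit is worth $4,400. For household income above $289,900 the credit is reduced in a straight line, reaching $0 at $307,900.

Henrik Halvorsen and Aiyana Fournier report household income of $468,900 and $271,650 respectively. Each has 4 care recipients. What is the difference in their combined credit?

$27,950

Henrik ($468,900): Caregiver Credit: base = 4 × $7,474 = $29,896. income exceeds $253,900 by $215,000, which is 172 full-or-partial $1,250 increments; reduction = 172 × $150 = $25,800, leaving $4,096. First-Time Homebuyer Credit: $468,900 is at or above $307,900, so the credit is $0. total $4,096 + $0 = $4,096
Aiyana ($271,650): Caregiver Credit: base = 4 × $7,474 = $29,896. income exceeds $253,900 by $17,750, which is 15 full-or-partial $1,250 increments; reduction = 15 × $150 = $2,250, leaving $27,646. First-Time Homebuyer Credit: $271,650 is at or below the $289,900 threshold, so the full $4,400 applies. total $27,646 + $4,400 = $32,046
Difference: |$4,096 − $32,046| = $27,950.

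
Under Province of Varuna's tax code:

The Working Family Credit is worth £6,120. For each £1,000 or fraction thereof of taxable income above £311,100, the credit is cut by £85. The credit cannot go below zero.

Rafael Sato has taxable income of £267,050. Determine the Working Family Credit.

Working Family Credit: £267,050 is at or below the £311,100 threshold, so the full £6,120 applies.

£6,120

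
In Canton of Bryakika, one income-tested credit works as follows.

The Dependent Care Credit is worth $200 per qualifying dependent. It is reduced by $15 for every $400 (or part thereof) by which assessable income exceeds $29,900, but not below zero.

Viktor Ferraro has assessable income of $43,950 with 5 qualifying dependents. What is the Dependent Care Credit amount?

Dependent Care Credit: base = 5 × $200 = $1,000. income exceeds $29,900 by $14,050, which is 36 full-or-partial $400 increments; reduction = 36 × $15 = $540, leaving $460.

$460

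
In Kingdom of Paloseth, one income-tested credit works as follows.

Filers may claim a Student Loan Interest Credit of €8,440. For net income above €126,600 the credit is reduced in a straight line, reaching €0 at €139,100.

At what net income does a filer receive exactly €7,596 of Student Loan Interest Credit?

€7,596 is 7,596/8,440 of the full €8,440, so 844/8,440 of the €12,500 range has been used: income = €126,600 + €12,500 × 844/8,440 = €127,850.

€127,850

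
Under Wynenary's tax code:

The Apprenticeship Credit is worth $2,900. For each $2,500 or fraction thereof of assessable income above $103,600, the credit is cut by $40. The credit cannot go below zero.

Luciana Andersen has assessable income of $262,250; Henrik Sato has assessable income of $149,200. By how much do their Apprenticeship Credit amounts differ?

$1,800

Luciana ($262,250): Apprenticeship Credit: income exceeds $103,600 by $158,650, which is 64 full-or-partial $2,500 increments; reduction = 64 × $40 = $2,560, leaving $340.
Henrik ($149,200): Apprenticeship Credit: income exceeds $103,600 by $45,600, which is 19 full-or-partial $2,500 increments; reduction = 19 × $40 = $760, leaving $2,140.
Difference: |$340 − $2,140| = $1,800.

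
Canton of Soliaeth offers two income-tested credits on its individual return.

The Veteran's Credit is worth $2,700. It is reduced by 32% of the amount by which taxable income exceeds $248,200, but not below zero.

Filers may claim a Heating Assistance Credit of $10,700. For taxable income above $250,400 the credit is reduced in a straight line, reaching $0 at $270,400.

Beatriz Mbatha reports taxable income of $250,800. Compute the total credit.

Veteran's Credit: 32% of the $2,600 excess over $248,200 is $832; credit = $2,700 − $832 = $1,868.
Heating Assistance Credit: $250,800 is $400 into a $20,000 phase-out range, leaving 19,600/20,000 of the credit: $10,700 × 19,600/20,000 = $10,486.
Total: $1,868 + $10,486 = $12,354.

$12,354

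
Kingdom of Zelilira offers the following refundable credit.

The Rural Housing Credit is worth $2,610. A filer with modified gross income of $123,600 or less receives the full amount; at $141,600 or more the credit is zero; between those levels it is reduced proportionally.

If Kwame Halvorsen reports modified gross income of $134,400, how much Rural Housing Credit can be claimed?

Rural Housing Credit: $134,400 is $10,800 into a $18,000 phase-out range, leaving 7,200/18,000 of the credit: $2,610 × 7,200/18,000 = $1,044.

$1,044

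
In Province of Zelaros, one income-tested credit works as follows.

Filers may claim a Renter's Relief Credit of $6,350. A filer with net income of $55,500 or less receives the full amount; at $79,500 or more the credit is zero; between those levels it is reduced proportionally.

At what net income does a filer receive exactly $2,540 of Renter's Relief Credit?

$2,540 is 2,540/6,350 of the full $6,350, so 3,810/6,350 of the $24,000 range has been used: income = $55,500 + $24,000 × 3,810/6,350 = $69,900.

$69,900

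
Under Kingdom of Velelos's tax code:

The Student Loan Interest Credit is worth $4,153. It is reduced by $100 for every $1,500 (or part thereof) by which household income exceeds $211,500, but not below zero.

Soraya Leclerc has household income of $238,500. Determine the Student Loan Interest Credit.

$2,353

Student Loan Interest Credit: income exceeds $211,500 by $27,000, which is 18 full-or-partial $1,500 increments; reduction = 18 × $100 = $1,800, leaving $2,353.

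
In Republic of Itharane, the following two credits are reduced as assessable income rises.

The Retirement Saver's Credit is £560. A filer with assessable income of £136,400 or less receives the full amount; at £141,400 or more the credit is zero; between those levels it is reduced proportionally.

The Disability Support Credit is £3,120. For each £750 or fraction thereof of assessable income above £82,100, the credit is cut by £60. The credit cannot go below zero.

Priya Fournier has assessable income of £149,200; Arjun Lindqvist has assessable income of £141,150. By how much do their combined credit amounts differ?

£28

Priya (£149,200): Retirement Saver's Credit: £149,200 is at or above £141,400, so the credit is £0. Disability Support Credit: income exceeds £82,100 by £67,100 → 90 increments × £60 = £5,400 ≥ base, so the credit is £0. total £0 + £0 = £0
Arjun (£141,150): Retirement Saver's Credit: £141,150 is £4,750 into a £5,000 phase-out range, leaving 250/5,000 of the credit: £560 × 250/5,000 = £28. Disability Support Credit: income exceeds £82,100 by £59,050 → 79 increments × £60 = £4,740 ≥ base, so the credit is £0. total £28 + £0 = £28
Difference: |£0 − £28| = £28.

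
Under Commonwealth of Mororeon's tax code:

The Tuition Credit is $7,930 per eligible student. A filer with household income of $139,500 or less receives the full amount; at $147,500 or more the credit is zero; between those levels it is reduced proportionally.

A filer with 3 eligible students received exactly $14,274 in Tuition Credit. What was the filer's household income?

$142,700

Full credit = 3 × $7,930 = $23,790.
$14,274 is 14,274/23,790 of the full $23,790, so 9,516/23,790 of the $8,000 range has been used: income = $139,500 + $8,000 × 9,516/23,790 = $142,700.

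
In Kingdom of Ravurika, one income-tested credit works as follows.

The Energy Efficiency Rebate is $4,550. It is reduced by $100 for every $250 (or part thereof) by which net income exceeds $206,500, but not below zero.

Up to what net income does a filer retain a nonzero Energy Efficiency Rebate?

$217,750

After 45 increments the reduction is 45 × $100 = $4,500, leaving $50; one more increment wipes it out. Increment 45 ends at excess 45 × $250 = $11,250, so the highest qualifying income is $206,500 + $11,250 = $217,750.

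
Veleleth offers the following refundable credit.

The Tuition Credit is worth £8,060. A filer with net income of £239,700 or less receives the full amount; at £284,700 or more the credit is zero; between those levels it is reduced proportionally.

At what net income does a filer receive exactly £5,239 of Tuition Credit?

£5,239 is 5,239/8,060 of the full £8,060, so 2,821/8,060 of the £45,000 range has been used: income = £239,700 + £45,000 × 2,821/8,060 = £255,450.

£255,450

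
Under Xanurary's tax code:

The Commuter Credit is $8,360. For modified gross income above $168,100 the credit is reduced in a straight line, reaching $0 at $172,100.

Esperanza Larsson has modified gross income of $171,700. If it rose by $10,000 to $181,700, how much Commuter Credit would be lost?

$836

At $171,700 — $171,700 is $3,600 into a $4,000 phase-out range, leaving 400/4,000 of the credit: $8,360 × 400/4,000 = $836.
At $181,700 — $181,700 is at or above $172,100, so the credit is $0.
Lost: $836 − $0 = $836.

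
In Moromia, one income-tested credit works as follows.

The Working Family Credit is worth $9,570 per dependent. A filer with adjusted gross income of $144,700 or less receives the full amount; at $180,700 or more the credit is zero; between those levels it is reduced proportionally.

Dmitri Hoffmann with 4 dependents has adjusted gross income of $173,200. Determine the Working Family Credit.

Working Family Credit: base = 4 × $9,570 = $38,280. $173,200 is $28,500 into a $36,000 phase-out range, leaving 7,500/36,000 of the credit: $38,280 × 7,500/36,000 = $7,975.

$7,975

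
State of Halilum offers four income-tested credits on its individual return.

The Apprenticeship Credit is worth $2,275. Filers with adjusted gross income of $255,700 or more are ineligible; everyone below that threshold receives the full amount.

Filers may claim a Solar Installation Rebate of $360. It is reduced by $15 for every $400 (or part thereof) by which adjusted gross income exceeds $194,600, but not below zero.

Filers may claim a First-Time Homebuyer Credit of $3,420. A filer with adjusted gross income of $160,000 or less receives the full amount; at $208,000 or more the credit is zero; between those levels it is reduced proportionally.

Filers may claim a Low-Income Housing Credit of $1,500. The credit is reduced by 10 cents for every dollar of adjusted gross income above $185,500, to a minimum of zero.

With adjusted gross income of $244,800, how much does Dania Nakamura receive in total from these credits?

$2,275

Apprenticeship Credit: $244,800 is below the $255,700 cutoff, so the full $2,275 applies.
Solar Installation Rebate: income exceeds $194,600 by $50,200 → 126 increments × $15 = $1,890 ≥ base, so the credit is $0.
First-Time Homebuyer Credit: $244,800 is at or above $208,000, so the credit is $0.
Low-Income Housing Credit: 10% of the $59,300 excess over $185,500 is $5,930 ≥ base, so the credit is $0.
Total: $2,275 + $0 + $0 + $0 = $2,275.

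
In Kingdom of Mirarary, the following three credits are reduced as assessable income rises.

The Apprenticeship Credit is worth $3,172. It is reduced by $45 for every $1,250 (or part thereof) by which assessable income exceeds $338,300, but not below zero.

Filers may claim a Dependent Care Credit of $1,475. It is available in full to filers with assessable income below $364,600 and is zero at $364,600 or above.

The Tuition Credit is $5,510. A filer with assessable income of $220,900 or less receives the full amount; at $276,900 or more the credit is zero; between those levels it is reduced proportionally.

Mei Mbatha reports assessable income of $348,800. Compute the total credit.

Apprenticeship Credit: income exceeds $338,300 by $10,500, which is 9 full-or-partial $1,250 increments; reduction = 9 × $45 = $405, leaving $2,767.
Dependent Care Credit: $348,800 is below the $364,600 cutoff, so the full $1,475 applies.
Tuition Credit: $348,800 is at or above $276,900, so the credit is $0.
Total: $2,767 + $1,475 + $0 = $4,242.

$4,242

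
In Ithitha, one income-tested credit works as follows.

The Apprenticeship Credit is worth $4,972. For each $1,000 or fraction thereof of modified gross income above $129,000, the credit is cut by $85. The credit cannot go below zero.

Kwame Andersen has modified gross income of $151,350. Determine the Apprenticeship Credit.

Apprenticeship Credit: income exceeds $129,000 by $22,350, which is 23 full-or-partial $1,000 increments; reduction = 23 × $85 = $1,955, leaving $3,017.

$3,017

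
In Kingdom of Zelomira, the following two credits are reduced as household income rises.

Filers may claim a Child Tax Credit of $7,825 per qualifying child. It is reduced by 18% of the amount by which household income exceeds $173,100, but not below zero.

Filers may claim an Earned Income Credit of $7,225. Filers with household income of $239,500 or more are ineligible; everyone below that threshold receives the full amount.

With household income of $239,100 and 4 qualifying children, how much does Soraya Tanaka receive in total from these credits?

Child Tax Credit: base = 4 × $7,825 = $31,300. 18% of the $66,000 excess over $173,100 is $11,880; credit = $31,300 − $11,880 = $19,420.
Earned Income Credit: $239,100 is below the $239,500 cutoff, so the full $7,225 applies.
Total: $19,420 + $7,225 = $26,645.

$26,645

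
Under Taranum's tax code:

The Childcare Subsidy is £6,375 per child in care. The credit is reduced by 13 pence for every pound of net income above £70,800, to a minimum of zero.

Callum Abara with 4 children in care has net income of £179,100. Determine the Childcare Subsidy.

Childcare Subsidy: base = 4 × £6,375 = £25,500. 13% of the £108,300 excess over £70,800 is £14,079; credit = £25,500 − £14,079 = £11,421.

£11,421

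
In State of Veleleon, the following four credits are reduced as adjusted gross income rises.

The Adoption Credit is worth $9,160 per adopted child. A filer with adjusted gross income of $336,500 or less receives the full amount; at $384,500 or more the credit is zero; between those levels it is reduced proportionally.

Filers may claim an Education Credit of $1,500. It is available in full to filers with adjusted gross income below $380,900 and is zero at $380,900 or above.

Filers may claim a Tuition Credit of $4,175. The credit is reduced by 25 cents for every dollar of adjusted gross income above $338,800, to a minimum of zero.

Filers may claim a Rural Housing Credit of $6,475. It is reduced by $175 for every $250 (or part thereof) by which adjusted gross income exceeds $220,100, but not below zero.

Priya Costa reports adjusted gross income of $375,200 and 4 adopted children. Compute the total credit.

Adoption Credit: base = 4 × $9,160 = $36,640. $375,200 is $38,700 into a $48,000 phase-out range, leaving 9,300/48,000 of the credit: $36,640 × 9,300/48,000 = $7,099.
Education Credit: $375,200 is below the $380,900 cutoff, so the full $1,500 applies.
Tuition Credit: 25% of the $36,400 excess over $338,800 is $9,100 ≥ base, so the credit is $0.
Rural Housing Credit: income exceeds $220,100 by $155,100 → 621 increments × $175 = $108,675 ≥ base, so the credit is $0.
Total: $7,099 + $1,500 + $0 + $0 = $8,599.

$8,599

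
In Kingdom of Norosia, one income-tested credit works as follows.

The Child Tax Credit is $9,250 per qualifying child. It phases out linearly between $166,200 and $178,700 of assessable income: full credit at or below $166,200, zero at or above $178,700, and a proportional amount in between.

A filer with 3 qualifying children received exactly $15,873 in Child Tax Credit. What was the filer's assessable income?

$171,550

Full credit = 3 × $9,250 = $27,750.
$15,873 is 15,873/27,750 of the full $27,750, so 11,877/27,750 of the $12,500 range has been used: income = $166,200 + $12,500 × 11,877/27,750 = $171,550.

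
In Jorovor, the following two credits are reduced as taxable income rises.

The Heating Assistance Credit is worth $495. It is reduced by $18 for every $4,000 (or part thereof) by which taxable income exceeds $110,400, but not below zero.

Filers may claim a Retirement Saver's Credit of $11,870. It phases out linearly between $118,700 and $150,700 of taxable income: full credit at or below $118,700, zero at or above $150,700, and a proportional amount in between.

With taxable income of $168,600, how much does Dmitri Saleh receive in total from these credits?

Heating Assistance Credit: income exceeds $110,400 by $58,200, which is 15 full-or-partial $4,000 increments; reduction = 15 × $18 = $270, leaving $225.
Retirement Saver's Credit: $168,600 is at or above $150,700, so the credit is $0.
Total: $225 + $0 = $225.

$225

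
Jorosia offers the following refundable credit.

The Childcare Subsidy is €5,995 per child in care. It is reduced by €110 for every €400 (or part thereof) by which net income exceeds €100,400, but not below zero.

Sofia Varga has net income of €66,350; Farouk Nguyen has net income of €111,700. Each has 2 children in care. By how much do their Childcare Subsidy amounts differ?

Sofia (€66,350): Childcare Subsidy: base = 2 × €5,995 = €11,990. €66,350 is at or below the €100,400 threshold, so the full €11,990 applies.
Farouk (€111,700): Childcare Subsidy: base = 2 × €5,995 = €11,990. income exceeds €100,400 by €11,300, which is 29 full-or-partial €400 increments; reduction = 29 × €110 = €3,190, leaving €8,800.
Difference: |€11,990 − €8,800| = €3,190.

€3,190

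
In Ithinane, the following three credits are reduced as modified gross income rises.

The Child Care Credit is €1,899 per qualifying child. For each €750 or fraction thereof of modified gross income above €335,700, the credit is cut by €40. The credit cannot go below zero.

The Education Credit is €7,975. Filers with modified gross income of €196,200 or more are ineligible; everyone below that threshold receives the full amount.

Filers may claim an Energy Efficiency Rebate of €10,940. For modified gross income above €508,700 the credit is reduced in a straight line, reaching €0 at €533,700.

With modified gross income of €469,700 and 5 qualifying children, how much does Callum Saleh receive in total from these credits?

€13,275

Child Care Credit: base = 5 × €1,899 = €9,495. income exceeds €335,700 by €134,000, which is 179 full-or-partial €750 increments; reduction = 179 × €40 = €7,160, leaving €2,335.
Education Credit: €469,700 meets or exceeds the €196,200 cutoff, so the credit is €0.
Energy Efficiency Rebate: €469,700 is at or below the €508,700 threshold, so the full €10,940 applies.
Total: €2,335 + €0 + €10,940 = €13,275.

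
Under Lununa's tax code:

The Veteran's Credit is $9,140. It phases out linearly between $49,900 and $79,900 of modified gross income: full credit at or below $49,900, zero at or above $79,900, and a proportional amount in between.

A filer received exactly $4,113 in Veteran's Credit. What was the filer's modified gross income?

$66,400

$4,113 is 4,113/9,140 of the full $9,140, so 5,027/9,140 of the $30,000 range has been used: income = $49,900 + $30,000 × 5,027/9,140 = $66,400.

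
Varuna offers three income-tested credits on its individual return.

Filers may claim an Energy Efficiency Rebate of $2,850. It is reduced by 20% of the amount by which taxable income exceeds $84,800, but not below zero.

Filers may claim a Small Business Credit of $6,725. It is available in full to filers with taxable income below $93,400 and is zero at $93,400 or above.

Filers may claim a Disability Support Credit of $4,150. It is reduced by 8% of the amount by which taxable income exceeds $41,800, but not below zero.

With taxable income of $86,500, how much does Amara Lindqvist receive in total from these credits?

$9,809

Energy Efficiency Rebate: 20% of the $1,700 excess over $84,800 is $340; credit = $2,850 − $340 = $2,510.
Small Business Credit: $86,500 is below the $93,400 cutoff, so the full $6,725 applies.
Disability Support Credit: 8% of the $44,700 excess over $41,800 is $3,576; credit = $4,150 − $3,576 = $574.
Total: $2,510 + $6,725 + $574 = $9,809.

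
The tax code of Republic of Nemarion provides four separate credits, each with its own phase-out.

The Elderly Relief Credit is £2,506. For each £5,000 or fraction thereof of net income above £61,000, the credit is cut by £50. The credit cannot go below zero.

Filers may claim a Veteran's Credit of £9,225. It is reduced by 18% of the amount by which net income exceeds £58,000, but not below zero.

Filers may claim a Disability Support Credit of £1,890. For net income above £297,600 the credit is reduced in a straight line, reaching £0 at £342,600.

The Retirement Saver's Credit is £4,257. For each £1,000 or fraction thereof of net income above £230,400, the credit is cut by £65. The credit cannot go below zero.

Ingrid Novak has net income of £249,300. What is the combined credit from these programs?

Elderly Relief Credit: income exceeds £61,000 by £188,300, which is 38 full-or-partial £5,000 increments; reduction = 38 × £50 = £1,900, leaving £606.
Veteran's Credit: 18% of the £191,300 excess over £58,000 is £34,434 ≥ base, so the credit is £0.
Disability Support Credit: £249,300 is at or below the £297,600 threshold, so the full £1,890 applies.
Retirement Saver's Credit: income exceeds £230,400 by £18,900, which is 19 full-or-partial £1,000 increments; reduction = 19 × £65 = £1,235, leaving £3,022.
Total: £606 + £0 + £1,890 + £3,022 = £5,518.

£5,518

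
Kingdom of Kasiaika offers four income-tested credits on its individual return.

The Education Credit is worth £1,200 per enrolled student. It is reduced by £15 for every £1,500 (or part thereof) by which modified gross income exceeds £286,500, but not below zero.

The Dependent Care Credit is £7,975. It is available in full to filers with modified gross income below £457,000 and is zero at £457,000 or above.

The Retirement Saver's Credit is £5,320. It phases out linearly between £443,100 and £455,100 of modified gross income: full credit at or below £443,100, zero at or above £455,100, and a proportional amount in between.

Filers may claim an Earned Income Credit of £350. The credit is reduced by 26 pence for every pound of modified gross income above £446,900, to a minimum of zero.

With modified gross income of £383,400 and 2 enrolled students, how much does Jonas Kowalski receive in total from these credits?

Education Credit: base = 2 × £1,200 = £2,400. income exceeds £286,500 by £96,900, which is 65 full-or-partial £1,500 increments; reduction = 65 × £15 = £975, leaving £1,425.
Dependent Care Credit: £383,400 is below the £457,000 cutoff, so the full £7,975 applies.
Retirement Saver's Credit: £383,400 is at or below the £443,100 threshold, so the full £5,320 applies.
Earned Income Credit: £383,400 is at or below the £446,900 threshold, so the full £350 applies.
Total: £1,425 + £7,975 + £5,320 + £350 = £15,070.

£15,070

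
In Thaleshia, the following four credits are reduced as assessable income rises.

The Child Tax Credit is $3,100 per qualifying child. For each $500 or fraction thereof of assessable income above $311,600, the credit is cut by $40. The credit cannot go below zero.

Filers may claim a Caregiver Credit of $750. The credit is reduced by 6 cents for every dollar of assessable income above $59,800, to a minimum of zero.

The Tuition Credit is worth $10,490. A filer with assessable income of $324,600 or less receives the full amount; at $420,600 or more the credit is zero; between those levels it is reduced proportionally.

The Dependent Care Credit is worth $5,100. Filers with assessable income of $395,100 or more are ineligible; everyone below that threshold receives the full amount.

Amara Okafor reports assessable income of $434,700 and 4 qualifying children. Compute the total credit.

Child Tax Credit: base = 4 × $3,100 = $12,400. income exceeds $311,600 by $123,100, which is 247 full-or-partial $500 increments; reduction = 247 × $40 = $9,880, leaving $2,520.
Caregiver Credit: 6% of the $374,900 excess over $59,800 is $22,494 ≥ base, so the credit is $0.
Tuition Credit: $434,700 is at or above $420,600, so the credit is $0.
Dependent Care Credit: $434,700 meets or exceeds the $395,100 cutoff, so the credit is $0.
Total: $2,520 + $0 + $0 + $0 = $2,520.

$2,520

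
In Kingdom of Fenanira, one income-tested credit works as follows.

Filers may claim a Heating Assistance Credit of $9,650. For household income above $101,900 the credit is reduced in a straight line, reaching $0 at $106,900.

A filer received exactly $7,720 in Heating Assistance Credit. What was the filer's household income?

$102,900

$7,720 is 7,720/9,650 of the full $9,650, so 1,930/9,650 of the $5,000 range has been used: income = $101,900 + $5,000 × 1,930/9,650 = $102,900.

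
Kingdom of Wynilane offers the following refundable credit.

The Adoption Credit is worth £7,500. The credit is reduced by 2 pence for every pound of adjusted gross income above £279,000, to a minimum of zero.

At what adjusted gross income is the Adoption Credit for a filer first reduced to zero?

£654,000

The credit falls by 2% of each pound above £279,000, so it reaches zero when the excess is £7,500 / 2% = £375,000: income = £279,000 + £375,000 = £654,000.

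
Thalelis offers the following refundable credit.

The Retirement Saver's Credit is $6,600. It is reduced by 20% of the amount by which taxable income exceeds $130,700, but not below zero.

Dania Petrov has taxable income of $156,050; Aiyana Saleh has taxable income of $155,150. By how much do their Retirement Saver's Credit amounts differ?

$180

Dania ($156,050): Retirement Saver's Credit: 20% of the $25,350 excess over $130,700 is $5,070; credit = $6,600 − $5,070 = $1,530.
Aiyana ($155,150): Retirement Saver's Credit: 20% of the $24,450 excess over $130,700 is $4,890; credit = $6,600 − $4,890 = $1,710.
Difference: |$1,530 − $1,710| = $180.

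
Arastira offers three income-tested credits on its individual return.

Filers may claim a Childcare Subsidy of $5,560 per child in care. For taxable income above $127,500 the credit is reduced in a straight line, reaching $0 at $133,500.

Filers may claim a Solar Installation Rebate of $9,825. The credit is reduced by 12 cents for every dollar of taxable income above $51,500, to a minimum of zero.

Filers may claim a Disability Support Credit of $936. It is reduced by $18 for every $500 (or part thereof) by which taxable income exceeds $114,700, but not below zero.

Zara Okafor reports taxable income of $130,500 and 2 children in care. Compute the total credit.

$6,265

Childcare Subsidy: base = 2 × $5,560 = $11,120. $130,500 is $3,000 into a $6,000 phase-out range, leaving 3,000/6,000 of the credit: $11,120 × 3,000/6,000 = $5,560.
Solar Installation Rebate: 12% of the $79,000 excess over $51,500 is $9,480; credit = $9,825 − $9,480 = $345.
Disability Support Credit: income exceeds $114,700 by $15,800, which is 32 full-or-partial $500 increments; reduction = 32 × $18 = $576, leaving $360.
Total: $5,560 + $345 + $360 = $6,265.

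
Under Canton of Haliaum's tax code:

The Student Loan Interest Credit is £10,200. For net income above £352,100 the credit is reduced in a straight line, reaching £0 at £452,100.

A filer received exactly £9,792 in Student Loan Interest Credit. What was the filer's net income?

£9,792 is 9,792/10,200 of the full £10,200, so 408/10,200 of the £100,000 range has been used: income = £352,100 + £100,000 × 408/10,200 = £356,100.

£356,100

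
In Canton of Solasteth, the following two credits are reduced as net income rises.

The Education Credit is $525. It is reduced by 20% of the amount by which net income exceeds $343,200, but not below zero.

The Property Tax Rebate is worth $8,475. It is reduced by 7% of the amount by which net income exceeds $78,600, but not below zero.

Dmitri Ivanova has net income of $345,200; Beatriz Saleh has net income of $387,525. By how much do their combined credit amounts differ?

Dmitri ($345,200): Education Credit: 20% of the $2,000 excess over $343,200 is $400; credit = $525 − $400 = $125. Property Tax Rebate: 7% of the $266,600 excess over $78,600 is $18,662 ≥ base, so the credit is $0. total $125 + $0 = $125
Beatriz ($387,525): Education Credit: 20% of the $44,325 excess over $343,200 is $8,865 ≥ base, so the credit is $0. Property Tax Rebate: 7% of the $308,925 excess over $78,600 is $21,624.75 ≥ base, so the credit is $0. total $0 + $0 = $0
Difference: |$125 − $0| = $125.

$125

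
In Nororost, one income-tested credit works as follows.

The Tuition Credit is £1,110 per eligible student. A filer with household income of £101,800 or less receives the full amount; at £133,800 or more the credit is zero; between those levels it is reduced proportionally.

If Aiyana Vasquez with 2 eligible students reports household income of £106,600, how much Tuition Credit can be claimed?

£1,887

Tuition Credit: base = 2 × £1,110 = £2,220. £106,600 is £4,800 into a £32,000 phase-out range, leaving 27,200/32,000 of the credit: £2,220 × 27,200/32,000 = £1,887.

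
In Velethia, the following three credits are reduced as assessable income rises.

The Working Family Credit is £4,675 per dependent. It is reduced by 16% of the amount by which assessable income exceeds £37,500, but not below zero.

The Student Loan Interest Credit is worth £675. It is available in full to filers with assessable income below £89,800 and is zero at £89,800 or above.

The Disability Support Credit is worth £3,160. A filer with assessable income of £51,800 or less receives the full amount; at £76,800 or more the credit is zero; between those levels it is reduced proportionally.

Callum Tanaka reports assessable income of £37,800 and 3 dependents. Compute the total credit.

£17,812

Working Family Credit: base = 3 × £4,675 = £14,025. 16% of the £300 excess over £37,500 is £48; credit = £14,025 − £48 = £13,977.
Student Loan Interest Credit: £37,800 is below the £89,800 cutoff, so the full £675 applies.
Disability Support Credit: £37,800 is at or below the £51,800 threshold, so the full £3,160 applies.
Total: £13,977 + £675 + £3,160 = £17,812.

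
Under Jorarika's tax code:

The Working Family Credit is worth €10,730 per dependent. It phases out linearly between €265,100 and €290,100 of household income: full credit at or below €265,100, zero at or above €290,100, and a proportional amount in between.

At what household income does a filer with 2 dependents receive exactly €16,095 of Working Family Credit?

Full credit = 2 × €10,730 = €21,460.
€16,095 is 16,095/21,460 of the full €21,460, so 5,365/21,460 of the €25,000 range has been used: income = €265,100 + €25,000 × 5,365/21,460 = €271,350.

€271,350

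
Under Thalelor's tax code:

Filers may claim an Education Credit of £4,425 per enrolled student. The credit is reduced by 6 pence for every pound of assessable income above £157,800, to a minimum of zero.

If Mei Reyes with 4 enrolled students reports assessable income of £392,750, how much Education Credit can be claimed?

£3,603

Education Credit: base = 4 × £4,425 = £17,700. 6% of the £234,950 excess over £157,800 is £14,097; credit = £17,700 − £14,097 = £3,603.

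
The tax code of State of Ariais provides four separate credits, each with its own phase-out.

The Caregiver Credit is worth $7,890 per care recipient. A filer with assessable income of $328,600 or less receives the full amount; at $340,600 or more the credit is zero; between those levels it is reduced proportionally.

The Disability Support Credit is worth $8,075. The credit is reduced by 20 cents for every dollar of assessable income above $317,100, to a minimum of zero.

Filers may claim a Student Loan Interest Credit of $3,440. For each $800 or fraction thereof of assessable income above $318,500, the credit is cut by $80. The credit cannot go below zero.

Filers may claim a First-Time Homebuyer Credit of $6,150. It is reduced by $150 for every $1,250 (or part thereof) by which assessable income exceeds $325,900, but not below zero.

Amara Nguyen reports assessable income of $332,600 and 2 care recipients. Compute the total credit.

Caregiver Credit: base = 2 × $7,890 = $15,780. $332,600 is $4,000 into a $12,000 phase-out range, leaving 8,000/12,000 of the credit: $15,780 × 8,000/12,000 = $10,520.
Disability Support Credit: 20% of the $15,500 excess over $317,100 is $3,100; credit = $8,075 − $3,100 = $4,975.
Student Loan Interest Credit: income exceeds $318,500 by $14,100, which is 18 full-or-partial $800 increments; reduction = 18 × $80 = $1,440, leaving $2,000.
First-Time Homebuyer Credit: income exceeds $325,900 by $6,700, which is 6 full-or-partial $1,250 increments; reduction = 6 × $150 = $900, leaving $5,250.
Total: $10,520 + $4,975 + $2,000 + $5,250 = $22,745.

$22,745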